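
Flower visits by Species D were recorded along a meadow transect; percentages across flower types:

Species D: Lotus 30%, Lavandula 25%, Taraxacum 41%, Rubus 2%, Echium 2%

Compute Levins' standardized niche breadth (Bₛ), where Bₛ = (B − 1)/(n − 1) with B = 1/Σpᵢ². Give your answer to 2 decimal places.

0.53

Convert percentages to proportions (divide by 100).
Σpᵢ² = 0.30² + 0.25² + 0.41² + 0.02² + 0.02² = 0.0900 + 0.0625 + 0.1681 + 0.0004 + 0.0004 = 0.3214
B = 1 / 0.3214 = 3.1114
Bₛ = (B − 1)/(n − 1) = (3.1114 − 1)/(5 − 1) = 2.1114/4 = 0.5279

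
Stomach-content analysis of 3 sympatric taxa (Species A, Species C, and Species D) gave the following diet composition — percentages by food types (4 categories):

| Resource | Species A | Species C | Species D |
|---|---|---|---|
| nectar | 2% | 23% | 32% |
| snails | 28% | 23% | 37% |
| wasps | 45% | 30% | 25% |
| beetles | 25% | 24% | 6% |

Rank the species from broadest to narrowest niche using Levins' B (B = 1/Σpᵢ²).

Convert percentages to proportions (divide by 100).
Σp_Aᵢ² = 0.02² + 0.28² + 0.45² + 0.25² = 0.0004 + 0.0784 + 0.2025 + 0.0625 = 0.3438
B_A = 1 / 0.3438 = 2.9087
Σp_Cᵢ² = 0.23² + 0.23² + 0.30² + 0.24² = 0.0529 + 0.0529 + 0.0900 + 0.0576 = 0.2534
B_C = 1 / 0.2534 = 3.9463
Σp_Dᵢ² = 0.32² + 0.37² + 0.25² + 0.06² = 0.1024 + 0.1369 + 0.0625 + 0.0036 = 0.3054
B_D = 1 / 0.3054 = 3.2744
Ranking by B (broadest → narrowest): Species C (3.95) > Species D (3.27) > Species A (2.91)

Species C > Species D > Species A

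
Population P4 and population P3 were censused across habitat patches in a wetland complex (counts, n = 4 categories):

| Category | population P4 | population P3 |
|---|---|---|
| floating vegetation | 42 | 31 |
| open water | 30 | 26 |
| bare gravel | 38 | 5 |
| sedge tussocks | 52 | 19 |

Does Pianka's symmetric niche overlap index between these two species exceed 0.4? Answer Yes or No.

Yes

Proportions for population P4 (n=162): 42/162=0.2593, 30/162=0.1852, 38/162=0.2346, 52/162=0.3210
Proportions for population P3 (n=81): 31/81=0.3827, 26/81=0.3210, 5/81=0.0617, 19/81=0.2346
Σ p₁ᵢp₂ᵢ = 0.099234 + 0.059449 + 0.014475 + 0.075307 = 0.248465
Σp_1ᵢ² = 0.2593² + 0.1852² + 0.2346² + 0.3210² = 0.067236 + 0.034299 + 0.055037 + 0.103041 = 0.259613
Σp_2ᵢ² = 0.3827² + 0.3210² + 0.0617² + 0.2346² = 0.146459 + 0.103041 + 0.003807 + 0.055037 = 0.308344
O = 0.248465 / √(0.259613 × 0.308344) = 0.248465 / 0.2829313 = 0.8782
O = 0.8782 > 0.4 → Yes.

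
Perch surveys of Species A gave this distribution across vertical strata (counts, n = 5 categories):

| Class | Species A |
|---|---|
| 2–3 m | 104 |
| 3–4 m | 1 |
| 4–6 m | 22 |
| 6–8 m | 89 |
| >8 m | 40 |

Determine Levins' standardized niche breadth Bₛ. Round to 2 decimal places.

Proportions for Species A (n=256): 104/256=0.4063, 1/256=0.0039, 22/256=0.0859, 89/256=0.3477, 40/256=0.1563
Σpᵢ² = 0.4063² + 0.0039² + 0.0859² + 0.3477² + 0.1563² = 0.165080 + 0.000015 + 0.007379 + 0.120895 + 0.024430 = 0.317799
B = 1 / 0.317799 = 3.1466
Bₛ = (B − 1)/(n − 1) = (3.1466 − 1)/(5 − 1) = 2.1466/4 = 0.5367

0.54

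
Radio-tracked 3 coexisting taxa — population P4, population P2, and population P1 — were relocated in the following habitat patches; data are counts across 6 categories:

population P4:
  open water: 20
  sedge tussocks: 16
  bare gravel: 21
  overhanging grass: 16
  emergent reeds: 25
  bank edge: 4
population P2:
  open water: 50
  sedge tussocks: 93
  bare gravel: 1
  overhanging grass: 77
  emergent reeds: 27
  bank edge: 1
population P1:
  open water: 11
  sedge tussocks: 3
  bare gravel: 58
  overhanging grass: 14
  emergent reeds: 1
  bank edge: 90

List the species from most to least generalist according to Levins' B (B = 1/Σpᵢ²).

Proportions for population P4 (n=102): 20/102=0.1961, 16/102=0.1569, 21/102=0.2059, 16/102=0.1569, 25/102=0.2451, 4/102=0.0392
Proportions for population P2 (n=249): 50/249=0.2008, 93/249=0.3735, 1/249=0.0040, 77/249=0.3092, 27/249=0.1084, 1/249=0.0040
Proportions for population P1 (n=177): 11/177=0.0621, 3/177=0.0169, 58/177=0.3277, 14/177=0.0791, 1/177=0.0056, 90/177=0.5085
Σp_P4ᵢ² = 0.1961² + 0.1569² + 0.2059² + 0.1569² + 0.2451² + 0.0392² = 0.038455 + 0.024618 + 0.042395 + 0.024618 + 0.060074 + 0.001537 = 0.191697
B_P4 = 1 / 0.191697 = 5.2166
Σp_P2ᵢ² = 0.2008² + 0.3735² + 0.0040² + 0.3092² + 0.1084² + 0.0040² = 0.040321 + 0.139502 + 0.000016 + 0.095605 + 0.011751 + 0.000016 = 0.287211
B_P2 = 1 / 0.287211 = 3.4818
Σp_P1ᵢ² = 0.0621² + 0.0169² + 0.3277² + 0.0791² + 0.0056² + 0.5085² = 0.003856 + 0.000286 + 0.107387 + 0.006257 + 0.000031 + 0.258572 = 0.376389
B_P1 = 1 / 0.376389 = 2.6568
Ranking by B (broadest → narrowest): population P4 (5.22) > population P2 (3.48) > population P1 (2.66)

population P4 > population P2 > population P1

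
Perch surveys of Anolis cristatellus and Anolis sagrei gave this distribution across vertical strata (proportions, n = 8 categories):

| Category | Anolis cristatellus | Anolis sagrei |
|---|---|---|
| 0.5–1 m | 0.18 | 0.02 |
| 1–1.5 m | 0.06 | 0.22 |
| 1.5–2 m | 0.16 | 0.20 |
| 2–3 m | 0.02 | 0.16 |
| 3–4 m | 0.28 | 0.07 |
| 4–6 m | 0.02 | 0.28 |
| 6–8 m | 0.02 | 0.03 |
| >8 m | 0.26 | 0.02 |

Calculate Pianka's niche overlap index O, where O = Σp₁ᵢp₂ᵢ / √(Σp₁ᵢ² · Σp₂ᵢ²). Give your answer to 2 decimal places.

0.41

Σ p₁ᵢp₂ᵢ = 0.0036 + 0.0132 + 0.0320 + 0.0032 + 0.0196 + 0.0056 + 0.0006 + 0.0052 = 0.0830
Σp_1ᵢ² = 0.18² + 0.06² + 0.16² + 0.02² + 0.28² + 0.02² + 0.02² + 0.26² = 0.0324 + 0.0036 + 0.0256 + 0.0004 + 0.0784 + 0.0004 + 0.0004 + 0.0676 = 0.2088
Σp_2ᵢ² = 0.02² + 0.22² + 0.20² + 0.16² + 0.07² + 0.28² + 0.03² + 0.02² = 0.0004 + 0.0484 + 0.0400 + 0.0256 + 0.0049 + 0.0784 + 0.0009 + 0.0004 = 0.1990
O = 0.0830 / √(0.2088 × 0.1990) = 0.0830 / 0.20384 = 0.4072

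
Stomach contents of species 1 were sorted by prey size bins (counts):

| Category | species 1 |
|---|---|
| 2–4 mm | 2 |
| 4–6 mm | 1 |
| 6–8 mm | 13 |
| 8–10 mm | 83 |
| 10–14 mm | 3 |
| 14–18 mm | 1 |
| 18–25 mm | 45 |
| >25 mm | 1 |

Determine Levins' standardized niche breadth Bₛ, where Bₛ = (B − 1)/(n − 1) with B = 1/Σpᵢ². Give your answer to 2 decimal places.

Proportions for species 1 (n=149): 2/149=0.0134, 1/149=0.0067, 13/149=0.0872, 83/149=0.5570, 3/149=0.0201, 1/149=0.0067, 45/149=0.3020, 1/149=0.0067
Σpᵢ² = 0.0134² + 0.0067² + 0.0872² + 0.5570² + 0.0201² + 0.0067² + 0.3020² + 0.0067² = 0.000180 + 0.000045 + 0.007604 + 0.310249 + 0.000404 + 0.000045 + 0.091204 + 0.000045 = 0.409776
B = 1 / 0.409776 = 2.4404
Bₛ = (B − 1)/(n − 1) = (2.4404 − 1)/(8 − 1) = 1.4404/7 = 0.2058

0.21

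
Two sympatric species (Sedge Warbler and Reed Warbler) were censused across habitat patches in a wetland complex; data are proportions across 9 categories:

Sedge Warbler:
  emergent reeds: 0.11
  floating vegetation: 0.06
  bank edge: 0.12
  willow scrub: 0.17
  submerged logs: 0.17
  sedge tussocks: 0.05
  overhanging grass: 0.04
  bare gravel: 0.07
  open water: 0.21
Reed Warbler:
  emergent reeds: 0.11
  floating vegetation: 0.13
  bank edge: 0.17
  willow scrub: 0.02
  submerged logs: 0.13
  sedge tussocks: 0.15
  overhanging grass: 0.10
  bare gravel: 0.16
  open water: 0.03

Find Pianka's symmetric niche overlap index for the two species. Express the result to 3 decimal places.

Σ p₁ᵢp₂ᵢ = 0.0121 + 0.0078 + 0.0204 + 0.0034 + 0.0221 + 0.0075 + 0.0040 + 0.0112 + 0.0063 = 0.0948
Σp_1ᵢ² = 0.11² + 0.06² + 0.12² + 0.17² + 0.17² + 0.05² + 0.04² + 0.07² + 0.21² = 0.0121 + 0.0036 + 0.0144 + 0.0289 + 0.0289 + 0.0025 + 0.0016 + 0.0049 + 0.0441 = 0.1410
Σp_2ᵢ² = 0.11² + 0.13² + 0.17² + 0.02² + 0.13² + 0.15² + 0.10² + 0.16² + 0.03² = 0.0121 + 0.0169 + 0.0289 + 0.0004 + 0.0169 + 0.0225 + 0.0100 + 0.0256 + 0.0009 = 0.1342
O = 0.0948 / √(0.1410 × 0.1342) = 0.0948 / 0.137558 = 0.68916

0.689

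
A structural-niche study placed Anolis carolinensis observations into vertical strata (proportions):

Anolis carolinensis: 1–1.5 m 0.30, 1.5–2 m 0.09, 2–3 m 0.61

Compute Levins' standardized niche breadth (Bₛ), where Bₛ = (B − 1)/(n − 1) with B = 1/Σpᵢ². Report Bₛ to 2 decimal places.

0.56

Σpᵢ² = 0.30² + 0.09² + 0.61² = 0.0900 + 0.0081 + 0.3721 = 0.4702
B = 1 / 0.4702 = 2.1268
Bₛ = (B − 1)/(n − 1) = (2.1268 − 1)/(3 − 1) = 1.1268/2 = 0.5634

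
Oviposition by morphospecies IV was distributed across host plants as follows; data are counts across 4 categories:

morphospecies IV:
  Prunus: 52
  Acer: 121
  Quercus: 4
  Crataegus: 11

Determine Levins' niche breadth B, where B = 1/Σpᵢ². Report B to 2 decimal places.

Proportions for morphospecies IV (n=188): 52/188=0.2766, 121/188=0.6436, 4/188=0.0213, 11/188=0.0585
Σpᵢ² = 0.2766² + 0.6436² + 0.0213² + 0.0585² = 0.076508 + 0.414221 + 0.000454 + 0.003422 = 0.494605
B = 1 / 0.494605 = 2.0218

2.02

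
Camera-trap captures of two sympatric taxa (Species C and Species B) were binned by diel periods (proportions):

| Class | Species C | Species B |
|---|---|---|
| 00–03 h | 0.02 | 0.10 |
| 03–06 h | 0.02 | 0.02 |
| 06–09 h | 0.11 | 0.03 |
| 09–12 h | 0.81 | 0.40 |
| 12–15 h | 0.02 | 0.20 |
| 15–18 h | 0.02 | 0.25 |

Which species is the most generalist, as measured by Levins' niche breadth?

Species B

Σp_Cᵢ² = 0.02² + 0.02² + 0.11² + 0.81² + 0.02² + 0.02² = 0.0004 + 0.0004 + 0.0121 + 0.6561 + 0.0004 + 0.0004 = 0.6698
B_C = 1 / 0.6698 = 1.4930
Σp_Bᵢ² = 0.10² + 0.02² + 0.03² + 0.40² + 0.20² + 0.25² = 0.0100 + 0.0004 + 0.0009 + 0.1600 + 0.0400 + 0.0625 = 0.2738
B_B = 1 / 0.2738 = 3.6523
Highest B → broadest niche (most generalist): Species B (B = 3.65).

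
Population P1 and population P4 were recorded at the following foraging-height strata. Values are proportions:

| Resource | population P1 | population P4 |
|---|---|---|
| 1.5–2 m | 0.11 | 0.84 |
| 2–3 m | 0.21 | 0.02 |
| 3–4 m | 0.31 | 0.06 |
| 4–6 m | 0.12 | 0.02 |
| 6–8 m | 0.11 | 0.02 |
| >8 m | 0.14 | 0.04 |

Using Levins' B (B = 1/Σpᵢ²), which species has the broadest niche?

population P1

Σp_P1ᵢ² = 0.11² + 0.21² + 0.31² + 0.12² + 0.11² + 0.14² = 0.0121 + 0.0441 + 0.0961 + 0.0144 + 0.0121 + 0.0196 = 0.1984
B_P1 = 1 / 0.1984 = 5.0403
Σp_P4ᵢ² = 0.84² + 0.02² + 0.06² + 0.02² + 0.02² + 0.04² = 0.7056 + 0.0004 + 0.0036 + 0.0004 + 0.0004 + 0.0016 = 0.7120
B_P4 = 1 / 0.7120 = 1.4045
Highest B → broadest niche (most generalist): population P1 (B = 5.04).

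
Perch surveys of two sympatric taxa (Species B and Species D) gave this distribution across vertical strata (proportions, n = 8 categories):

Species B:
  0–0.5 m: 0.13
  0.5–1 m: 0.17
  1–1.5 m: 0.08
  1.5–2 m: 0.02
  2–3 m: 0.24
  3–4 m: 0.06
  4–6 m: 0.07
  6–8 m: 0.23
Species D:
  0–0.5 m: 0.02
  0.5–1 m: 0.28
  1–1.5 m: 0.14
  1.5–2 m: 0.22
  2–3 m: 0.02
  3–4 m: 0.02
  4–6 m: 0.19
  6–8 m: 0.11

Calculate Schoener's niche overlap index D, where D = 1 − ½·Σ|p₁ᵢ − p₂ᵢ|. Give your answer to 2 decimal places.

0.51

Σ|p₁ᵢ − p₂ᵢ| = 0.11 + 0.11 + 0.06 + 0.20 + 0.22 + 0.04 + 0.12 + 0.12 = 0.98
D = 1 − ½ × 0.98 = 1 − 0.490 = 0.5100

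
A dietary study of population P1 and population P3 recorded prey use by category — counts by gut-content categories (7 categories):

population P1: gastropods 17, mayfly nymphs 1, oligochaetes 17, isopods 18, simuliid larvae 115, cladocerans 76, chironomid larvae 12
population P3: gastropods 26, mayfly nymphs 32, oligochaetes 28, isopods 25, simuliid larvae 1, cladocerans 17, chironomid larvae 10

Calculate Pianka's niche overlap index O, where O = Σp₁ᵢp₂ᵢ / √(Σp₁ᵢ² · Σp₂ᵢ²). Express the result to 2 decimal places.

0.35

Proportions for population P1 (n=256): 17/256=0.0664, 1/256=0.0039, 17/256=0.0664, 18/256=0.0703, 115/256=0.4492, 76/256=0.2969, 12/256=0.0469
Proportions for population P3 (n=139): 26/139=0.1871, 32/139=0.2302, 28/139=0.2014, 25/139=0.1799, 1/139=0.0072, 17/139=0.1223, 10/139=0.0719
Σ p₁ᵢp₂ᵢ = 0.012423 + 0.000898 + 0.013373 + 0.012647 + 0.003234 + 0.036311 + 0.003372 = 0.082258
Σp_1ᵢ² = 0.0664² + 0.0039² + 0.0664² + 0.0703² + 0.4492² + 0.2969² + 0.0469² = 0.004409 + 0.000015 + 0.004409 + 0.004942 + 0.201781 + 0.088150 + 0.002200 = 0.305906
Σp_2ᵢ² = 0.1871² + 0.2302² + 0.2014² + 0.1799² + 0.0072² + 0.1223² + 0.0719² = 0.035006 + 0.052992 + 0.040562 + 0.032364 + 0.000052 + 0.014957 + 0.005170 = 0.181103
O = 0.082258 / √(0.305906 × 0.181103) = 0.082258 / 0.2353731 = 0.3495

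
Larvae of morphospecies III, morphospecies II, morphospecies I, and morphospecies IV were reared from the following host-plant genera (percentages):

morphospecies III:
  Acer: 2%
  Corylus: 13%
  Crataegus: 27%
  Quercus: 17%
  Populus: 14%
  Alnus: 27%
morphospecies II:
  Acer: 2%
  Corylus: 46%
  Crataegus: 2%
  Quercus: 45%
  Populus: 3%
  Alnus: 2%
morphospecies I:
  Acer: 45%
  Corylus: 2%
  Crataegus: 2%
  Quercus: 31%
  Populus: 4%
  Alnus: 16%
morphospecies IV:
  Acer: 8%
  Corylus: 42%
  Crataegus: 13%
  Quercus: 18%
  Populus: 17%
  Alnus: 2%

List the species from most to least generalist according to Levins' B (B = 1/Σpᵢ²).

morphospecies III > morphospecies IV > morphospecies I > morphospecies II

Convert percentages to proportions (divide by 100).
Σp_IIIᵢ² = 0.02² + 0.13² + 0.27² + 0.17² + 0.14² + 0.27² = 0.0004 + 0.0169 + 0.0729 + 0.0289 + 0.0196 + 0.0729 = 0.2116
B_III = 1 / 0.2116 = 4.7259
Σp_IIᵢ² = 0.02² + 0.46² + 0.02² + 0.45² + 0.03² + 0.02² = 0.0004 + 0.2116 + 0.0004 + 0.2025 + 0.0009 + 0.0004 = 0.4162
B_II = 1 / 0.4162 = 2.4027
Σp_Iᵢ² = 0.45² + 0.02² + 0.02² + 0.31² + 0.04² + 0.16² = 0.2025 + 0.0004 + 0.0004 + 0.0961 + 0.0016 + 0.0256 = 0.3266
B_I = 1 / 0.3266 = 3.0618
Σp_IVᵢ² = 0.08² + 0.42² + 0.13² + 0.18² + 0.17² + 0.02² = 0.0064 + 0.1764 + 0.0169 + 0.0324 + 0.0289 + 0.0004 = 0.2614
B_IV = 1 / 0.2614 = 3.8256
Ranking by B (broadest → narrowest): morphospecies III (4.73) > morphospecies IV (3.83) > morphospecies I (3.06) > morphospecies II (2.40)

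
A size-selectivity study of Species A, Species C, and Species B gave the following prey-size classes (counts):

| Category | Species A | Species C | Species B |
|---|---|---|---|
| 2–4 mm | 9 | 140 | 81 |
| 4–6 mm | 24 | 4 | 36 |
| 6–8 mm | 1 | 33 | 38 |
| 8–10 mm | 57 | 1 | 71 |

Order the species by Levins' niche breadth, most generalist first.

Proportions for Species A (n=91): 9/91=0.0989, 24/91=0.2637, 1/91=0.0110, 57/91=0.6264
Proportions for Species C (n=178): 140/178=0.7865, 4/178=0.0225, 33/178=0.1854, 1/178=0.0056
Proportions for Species B (n=226): 81/226=0.3584, 36/226=0.1593, 38/226=0.1681, 71/226=0.3142
Σp_Aᵢ² = 0.0989² + 0.2637² + 0.0110² + 0.6264² = 0.009781 + 0.069538 + 0.000121 + 0.392377 = 0.471817
B_A = 1 / 0.471817 = 2.1195
Σp_Cᵢ² = 0.7865² + 0.0225² + 0.1854² + 0.0056² = 0.618582 + 0.000506 + 0.034373 + 0.000031 = 0.653492
B_C = 1 / 0.653492 = 1.5302
Σp_Bᵢ² = 0.3584² + 0.1593² + 0.1681² + 0.3142² = 0.128451 + 0.025376 + 0.028258 + 0.098722 = 0.280807
B_B = 1 / 0.280807 = 3.5612
Ranking by B (broadest → narrowest): Species B (3.56) > Species A (2.12) > Species C (1.53)

Species B > Species A > Species C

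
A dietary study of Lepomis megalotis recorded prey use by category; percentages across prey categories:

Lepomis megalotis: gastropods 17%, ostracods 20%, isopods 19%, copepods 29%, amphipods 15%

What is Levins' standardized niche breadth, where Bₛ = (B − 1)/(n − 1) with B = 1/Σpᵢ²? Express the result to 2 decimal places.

0.93

Convert percentages to proportions (divide by 100).
Σpᵢ² = 0.17² + 0.20² + 0.19² + 0.29² + 0.15² = 0.0289 + 0.0400 + 0.0361 + 0.0841 + 0.0225 = 0.2116
B = 1 / 0.2116 = 4.7259
Bₛ = (B − 1)/(n − 1) = (4.7259 − 1)/(5 − 1) = 3.7259/4 = 0.9315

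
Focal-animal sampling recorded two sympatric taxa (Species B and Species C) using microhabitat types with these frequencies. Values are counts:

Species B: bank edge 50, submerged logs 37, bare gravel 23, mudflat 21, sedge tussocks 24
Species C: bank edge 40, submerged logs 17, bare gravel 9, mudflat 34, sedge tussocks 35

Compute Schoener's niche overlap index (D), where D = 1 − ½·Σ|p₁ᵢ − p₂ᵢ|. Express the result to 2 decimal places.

0.78

Proportions for Species B (n=155): 50/155=0.3226, 37/155=0.2387, 23/155=0.1484, 21/155=0.1355, 24/155=0.1548
Proportions for Species C (n=135): 40/135=0.2963, 17/135=0.1259, 9/135=0.0667, 34/135=0.2519, 35/135=0.2593
Σ|p₁ᵢ − p₂ᵢ| = 0.0263 + 0.1128 + 0.0817 + 0.1164 + 0.1045 = 0.4417
D = 1 − ½ × 0.4417 = 1 − 0.22085 = 0.77915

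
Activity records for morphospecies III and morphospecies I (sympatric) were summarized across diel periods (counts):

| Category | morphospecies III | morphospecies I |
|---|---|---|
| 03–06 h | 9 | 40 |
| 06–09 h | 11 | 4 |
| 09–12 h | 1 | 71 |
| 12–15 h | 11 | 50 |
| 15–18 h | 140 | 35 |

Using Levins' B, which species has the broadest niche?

Proportions for morphospecies III (n=172): 9/172=0.0523, 11/172=0.0640, 1/172=0.0058, 11/172=0.0640, 140/172=0.8140
Proportions for morphospecies I (n=200): 40/200=0.2000, 4/200=0.0200, 71/200=0.3550, 50/200=0.2500, 35/200=0.1750
Σp_IIIᵢ² = 0.0523² + 0.0640² + 0.0058² + 0.0640² + 0.8140² = 0.002735 + 0.004096 + 0.000034 + 0.004096 + 0.662596 = 0.673557
B_III = 1 / 0.673557 = 1.4847
Σp_Iᵢ² = 0.2000² + 0.0200² + 0.3550² + 0.2500² + 0.1750² = 0.040000 + 0.000400 + 0.126025 + 0.062500 + 0.030625 = 0.259550
B_I = 1 / 0.259550 = 3.8528
Highest B → broadest niche (most generalist): morphospecies I (B = 3.85).

morphospecies I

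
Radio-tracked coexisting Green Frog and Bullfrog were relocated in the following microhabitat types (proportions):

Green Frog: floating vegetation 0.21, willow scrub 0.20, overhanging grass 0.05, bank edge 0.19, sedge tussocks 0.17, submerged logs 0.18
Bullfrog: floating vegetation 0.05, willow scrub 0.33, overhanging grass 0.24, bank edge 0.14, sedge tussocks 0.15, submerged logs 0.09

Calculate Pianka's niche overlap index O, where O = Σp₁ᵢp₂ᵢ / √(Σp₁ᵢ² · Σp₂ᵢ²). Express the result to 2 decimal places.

Σ p₁ᵢp₂ᵢ = 0.0105 + 0.0660 + 0.0120 + 0.0266 + 0.0255 + 0.0162 = 0.1568
Σp_1ᵢ² = 0.21² + 0.20² + 0.05² + 0.19² + 0.17² + 0.18² = 0.0441 + 0.0400 + 0.0025 + 0.0361 + 0.0289 + 0.0324 = 0.1840
Σp_2ᵢ² = 0.05² + 0.33² + 0.24² + 0.14² + 0.15² + 0.09² = 0.0025 + 0.1089 + 0.0576 + 0.0196 + 0.0225 + 0.0081 = 0.2192
O = 0.1568 / √(0.1840 × 0.2192) = 0.1568 / 0.20083 = 0.7808

0.78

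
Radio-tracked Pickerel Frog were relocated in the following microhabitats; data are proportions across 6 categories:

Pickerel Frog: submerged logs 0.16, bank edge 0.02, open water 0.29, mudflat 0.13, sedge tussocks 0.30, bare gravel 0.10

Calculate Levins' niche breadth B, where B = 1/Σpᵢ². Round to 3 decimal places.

4.405

Σpᵢ² = 0.16² + 0.02² + 0.29² + 0.13² + 0.30² + 0.10² = 0.0256 + 0.0004 + 0.0841 + 0.0169 + 0.0900 + 0.0100 = 0.2270
B = 1 / 0.2270 = 4.40529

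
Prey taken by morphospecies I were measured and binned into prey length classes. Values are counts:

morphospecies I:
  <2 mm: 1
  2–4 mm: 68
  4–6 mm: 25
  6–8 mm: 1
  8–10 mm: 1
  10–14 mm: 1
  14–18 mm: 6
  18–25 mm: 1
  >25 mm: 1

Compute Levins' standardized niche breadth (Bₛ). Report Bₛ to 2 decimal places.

Proportions for morphospecies I (n=105): 1/105=0.0095, 68/105=0.6476, 25/105=0.2381, 1/105=0.0095, 1/105=0.0095, 1/105=0.0095, 6/105=0.0571, 1/105=0.0095, 1/105=0.0095
Σpᵢ² = 0.0095² + 0.6476² + 0.2381² + 0.0095² + 0.0095² + 0.0095² + 0.0571² + 0.0095² + 0.0095² = 0.000090 + 0.419386 + 0.056692 + 0.000090 + 0.000090 + 0.000090 + 0.003260 + 0.000090 + 0.000090 = 0.479878
B = 1 / 0.479878 = 2.0839
Bₛ = (B − 1)/(n − 1) = (2.0839 − 1)/(9 − 1) = 1.0839/8 = 0.1355

0.14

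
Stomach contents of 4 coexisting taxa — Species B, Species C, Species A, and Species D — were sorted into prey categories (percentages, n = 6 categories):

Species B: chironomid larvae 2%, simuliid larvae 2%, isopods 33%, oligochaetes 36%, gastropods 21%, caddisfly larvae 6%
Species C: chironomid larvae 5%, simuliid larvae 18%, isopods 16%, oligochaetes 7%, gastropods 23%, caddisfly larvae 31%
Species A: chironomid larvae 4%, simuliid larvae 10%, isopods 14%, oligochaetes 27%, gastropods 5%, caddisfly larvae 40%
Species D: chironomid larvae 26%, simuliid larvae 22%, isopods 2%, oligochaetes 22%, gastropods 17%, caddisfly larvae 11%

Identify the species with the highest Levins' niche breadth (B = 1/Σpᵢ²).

Convert percentages to proportions (divide by 100).
Σp_Bᵢ² = 0.02² + 0.02² + 0.33² + 0.36² + 0.21² + 0.06² = 0.0004 + 0.0004 + 0.1089 + 0.1296 + 0.0441 + 0.0036 = 0.2870
B_B = 1 / 0.2870 = 3.4843
Σp_Cᵢ² = 0.05² + 0.18² + 0.16² + 0.07² + 0.23² + 0.31² = 0.0025 + 0.0324 + 0.0256 + 0.0049 + 0.0529 + 0.0961 = 0.2144
B_C = 1 / 0.2144 = 4.6642
Σp_Aᵢ² = 0.04² + 0.10² + 0.14² + 0.27² + 0.05² + 0.40² = 0.0016 + 0.0100 + 0.0196 + 0.0729 + 0.0025 + 0.1600 = 0.2666
B_A = 1 / 0.2666 = 3.7509
Σp_Dᵢ² = 0.26² + 0.22² + 0.02² + 0.22² + 0.17² + 0.11² = 0.0676 + 0.0484 + 0.0004 + 0.0484 + 0.0289 + 0.0121 = 0.2058
B_D = 1 / 0.2058 = 4.8591
Highest B → broadest niche (most generalist): Species D (B = 4.86).

Species D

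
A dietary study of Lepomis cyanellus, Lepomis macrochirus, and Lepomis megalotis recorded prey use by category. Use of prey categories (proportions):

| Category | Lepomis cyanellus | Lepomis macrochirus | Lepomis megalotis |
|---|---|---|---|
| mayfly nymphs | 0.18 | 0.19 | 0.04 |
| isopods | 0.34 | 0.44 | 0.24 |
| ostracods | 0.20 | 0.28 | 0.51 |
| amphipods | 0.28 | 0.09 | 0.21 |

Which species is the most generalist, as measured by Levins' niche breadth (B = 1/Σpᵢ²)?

Σp_cyanᵢ² = 0.18² + 0.34² + 0.20² + 0.28² = 0.0324 + 0.1156 + 0.0400 + 0.0784 = 0.2664
B_cyan = 1 / 0.2664 = 3.7538
Σp_macrᵢ² = 0.19² + 0.44² + 0.28² + 0.09² = 0.0361 + 0.1936 + 0.0784 + 0.0081 = 0.3162
B_macr = 1 / 0.3162 = 3.1626
Σp_megaᵢ² = 0.04² + 0.24² + 0.51² + 0.21² = 0.0016 + 0.0576 + 0.2601 + 0.0441 = 0.3634
B_mega = 1 / 0.3634 = 2.7518
Highest B → broadest niche (most generalist): Lepomis cyanellus (B = 3.75).

Lepomis cyanellus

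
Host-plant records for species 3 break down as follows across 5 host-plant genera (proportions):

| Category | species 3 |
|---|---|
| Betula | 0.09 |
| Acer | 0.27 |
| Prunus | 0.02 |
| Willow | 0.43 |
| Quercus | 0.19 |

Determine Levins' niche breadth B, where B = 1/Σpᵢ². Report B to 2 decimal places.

Σpᵢ² = 0.09² + 0.27² + 0.02² + 0.43² + 0.19² = 0.0081 + 0.0729 + 0.0004 + 0.1849 + 0.0361 = 0.3024
B = 1 / 0.3024 = 3.3069

3.31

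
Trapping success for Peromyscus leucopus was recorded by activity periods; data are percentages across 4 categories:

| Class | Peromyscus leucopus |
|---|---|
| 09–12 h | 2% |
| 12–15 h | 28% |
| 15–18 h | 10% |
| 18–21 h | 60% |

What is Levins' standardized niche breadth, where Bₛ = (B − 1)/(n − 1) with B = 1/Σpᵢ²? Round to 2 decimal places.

Convert percentages to proportions (divide by 100).
Σpᵢ² = 0.02² + 0.28² + 0.10² + 0.60² = 0.0004 + 0.0784 + 0.0100 + 0.3600 = 0.4488
B = 1 / 0.4488 = 2.2282
Bₛ = (B − 1)/(n − 1) = (2.2282 − 1)/(4 − 1) = 1.2282/3 = 0.4094

0.41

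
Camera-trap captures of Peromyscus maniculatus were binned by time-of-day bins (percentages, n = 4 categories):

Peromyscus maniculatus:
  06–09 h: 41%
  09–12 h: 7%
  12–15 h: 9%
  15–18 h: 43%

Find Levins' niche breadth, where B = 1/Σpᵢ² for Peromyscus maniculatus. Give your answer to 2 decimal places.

2.73

Convert percentages to proportions (divide by 100).
Σpᵢ² = 0.41² + 0.07² + 0.09² + 0.43² = 0.1681 + 0.0049 + 0.0081 + 0.1849 = 0.3660
B = 1 / 0.3660 = 2.7322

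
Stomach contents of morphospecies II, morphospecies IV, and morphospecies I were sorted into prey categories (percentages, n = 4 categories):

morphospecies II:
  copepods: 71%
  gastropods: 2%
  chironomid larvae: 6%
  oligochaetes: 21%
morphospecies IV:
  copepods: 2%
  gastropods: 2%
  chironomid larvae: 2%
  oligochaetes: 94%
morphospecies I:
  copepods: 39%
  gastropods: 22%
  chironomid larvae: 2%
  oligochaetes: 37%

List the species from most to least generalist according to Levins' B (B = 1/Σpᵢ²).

Convert percentages to proportions (divide by 100).
Σp_IIᵢ² = 0.71² + 0.02² + 0.06² + 0.21² = 0.5041 + 0.0004 + 0.0036 + 0.0441 = 0.5522
B_II = 1 / 0.5522 = 1.8109
Σp_IVᵢ² = 0.02² + 0.02² + 0.02² + 0.94² = 0.0004 + 0.0004 + 0.0004 + 0.8836 = 0.8848
B_IV = 1 / 0.8848 = 1.1302
Σp_Iᵢ² = 0.39² + 0.22² + 0.02² + 0.37² = 0.1521 + 0.0484 + 0.0004 + 0.1369 = 0.3378
B_I = 1 / 0.3378 = 2.9603
Ranking by B (broadest → narrowest): morphospecies I (2.96) > morphospecies II (1.81) > morphospecies IV (1.13)

morphospecies I > morphospecies II > morphospecies IV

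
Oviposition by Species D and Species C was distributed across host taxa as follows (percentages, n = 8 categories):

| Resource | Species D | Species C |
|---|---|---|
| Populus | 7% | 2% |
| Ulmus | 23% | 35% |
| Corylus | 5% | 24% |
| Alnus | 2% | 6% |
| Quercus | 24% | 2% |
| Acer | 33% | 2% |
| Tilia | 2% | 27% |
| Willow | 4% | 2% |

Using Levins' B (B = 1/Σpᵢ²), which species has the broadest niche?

Species D

Convert percentages to proportions (divide by 100).
Σp_Dᵢ² = 0.07² + 0.23² + 0.05² + 0.02² + 0.24² + 0.33² + 0.02² + 0.04² = 0.0049 + 0.0529 + 0.0025 + 0.0004 + 0.0576 + 0.1089 + 0.0004 + 0.0016 = 0.2292
B_D = 1 / 0.2292 = 4.3630
Σp_Cᵢ² = 0.02² + 0.35² + 0.24² + 0.06² + 0.02² + 0.02² + 0.27² + 0.02² = 0.0004 + 0.1225 + 0.0576 + 0.0036 + 0.0004 + 0.0004 + 0.0729 + 0.0004 = 0.2582
B_C = 1 / 0.2582 = 3.8730
Highest B → broadest niche (most generalist): Species D (B = 4.36).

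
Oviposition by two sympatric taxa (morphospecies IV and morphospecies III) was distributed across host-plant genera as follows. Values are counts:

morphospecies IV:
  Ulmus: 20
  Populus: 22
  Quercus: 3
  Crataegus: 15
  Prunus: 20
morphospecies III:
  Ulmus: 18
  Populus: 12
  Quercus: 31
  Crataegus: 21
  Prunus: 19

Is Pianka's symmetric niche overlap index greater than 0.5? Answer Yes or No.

Proportions for morphospecies IV (n=80): 20/80=0.2500, 22/80=0.2750, 3/80=0.0375, 15/80=0.1875, 20/80=0.2500
Proportions for morphospecies III (n=101): 18/101=0.1782, 12/101=0.1188, 31/101=0.3069, 21/101=0.2079, 19/101=0.1881
Σ p₁ᵢp₂ᵢ = 0.044550 + 0.032670 + 0.011509 + 0.038981 + 0.047025 = 0.174735
Σp_1ᵢ² = 0.2500² + 0.2750² + 0.0375² + 0.1875² + 0.2500² = 0.062500 + 0.075625 + 0.001406 + 0.035156 + 0.062500 = 0.237187
Σp_2ᵢ² = 0.1782² + 0.1188² + 0.3069² + 0.2079² + 0.1881² = 0.031755 + 0.014113 + 0.094188 + 0.043222 + 0.035382 = 0.218660
O = 0.174735 / √(0.237187 × 0.218660) = 0.174735 / 0.2277352 = 0.7673
O = 0.7673 > 0.5 → Yes.

Yes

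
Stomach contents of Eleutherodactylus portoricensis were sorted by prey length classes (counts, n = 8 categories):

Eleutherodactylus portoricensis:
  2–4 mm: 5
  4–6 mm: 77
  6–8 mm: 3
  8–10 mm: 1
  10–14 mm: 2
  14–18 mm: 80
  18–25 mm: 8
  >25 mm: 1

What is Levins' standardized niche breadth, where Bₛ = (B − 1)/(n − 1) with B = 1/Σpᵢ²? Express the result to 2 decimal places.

Proportions for Eleutherodactylus portoricensis (n=177): 5/177=0.0282, 77/177=0.4350, 3/177=0.0169, 1/177=0.0056, 2/177=0.0113, 80/177=0.4520, 8/177=0.0452, 1/177=0.0056
Σpᵢ² = 0.0282² + 0.4350² + 0.0169² + 0.0056² + 0.0113² + 0.4520² + 0.0452² + 0.0056² = 0.000795 + 0.189225 + 0.000286 + 0.000031 + 0.000128 + 0.204304 + 0.002043 + 0.000031 = 0.396843
B = 1 / 0.396843 = 2.5199
Bₛ = (B − 1)/(n − 1) = (2.5199 − 1)/(8 − 1) = 1.5199/7 = 0.2171

0.22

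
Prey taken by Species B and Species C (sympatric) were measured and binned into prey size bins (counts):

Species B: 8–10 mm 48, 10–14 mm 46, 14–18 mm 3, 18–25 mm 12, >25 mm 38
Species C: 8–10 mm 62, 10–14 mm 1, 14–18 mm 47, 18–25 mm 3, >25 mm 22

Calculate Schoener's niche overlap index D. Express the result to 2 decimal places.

0.54

Proportions for Species B (n=147): 48/147=0.3265, 46/147=0.3129, 3/147=0.0204, 12/147=0.0816, 38/147=0.2585
Proportions for Species C (n=135): 62/135=0.4593, 1/135=0.0074, 47/135=0.3481, 3/135=0.0222, 22/135=0.1630
Σ|p₁ᵢ − p₂ᵢ| = 0.1328 + 0.3055 + 0.3277 + 0.0594 + 0.0955 = 0.9209
D = 1 − ½ × 0.9209 = 1 − 0.46045 = 0.53955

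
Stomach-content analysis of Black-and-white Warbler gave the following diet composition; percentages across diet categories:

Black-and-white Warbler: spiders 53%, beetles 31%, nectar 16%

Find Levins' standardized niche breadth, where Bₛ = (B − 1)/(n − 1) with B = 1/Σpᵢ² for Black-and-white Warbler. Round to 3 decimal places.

Convert percentages to proportions (divide by 100).
Σpᵢ² = 0.53² + 0.31² + 0.16² = 0.2809 + 0.0961 + 0.0256 = 0.4026
B = 1 / 0.4026 = 2.48385
Bₛ = (B − 1)/(n − 1) = (2.48385 − 1)/(3 − 1) = 1.48385/2 = 0.74193

0.742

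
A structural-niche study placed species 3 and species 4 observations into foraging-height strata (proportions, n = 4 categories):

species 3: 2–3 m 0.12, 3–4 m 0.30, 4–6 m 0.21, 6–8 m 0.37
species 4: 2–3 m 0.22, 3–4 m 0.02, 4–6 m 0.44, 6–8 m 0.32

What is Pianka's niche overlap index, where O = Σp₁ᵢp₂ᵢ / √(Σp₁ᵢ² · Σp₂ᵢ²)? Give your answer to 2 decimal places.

Σ p₁ᵢp₂ᵢ = 0.0264 + 0.0060 + 0.0924 + 0.1184 = 0.2432
Σp_1ᵢ² = 0.12² + 0.30² + 0.21² + 0.37² = 0.0144 + 0.0900 + 0.0441 + 0.1369 = 0.2854
Σp_2ᵢ² = 0.22² + 0.02² + 0.44² + 0.32² = 0.0484 + 0.0004 + 0.1936 + 0.1024 = 0.3448
O = 0.2432 / √(0.2854 × 0.3448) = 0.2432 / 0.31370 = 0.7753

0.78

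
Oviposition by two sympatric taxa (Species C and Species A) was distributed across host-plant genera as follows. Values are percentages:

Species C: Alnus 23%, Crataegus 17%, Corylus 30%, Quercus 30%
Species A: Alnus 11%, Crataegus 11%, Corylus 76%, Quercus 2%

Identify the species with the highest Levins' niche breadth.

Convert percentages to proportions (divide by 100).
Σp_Cᵢ² = 0.23² + 0.17² + 0.30² + 0.30² = 0.0529 + 0.0289 + 0.0900 + 0.0900 = 0.2618
B_C = 1 / 0.2618 = 3.8197
Σp_Aᵢ² = 0.11² + 0.11² + 0.76² + 0.02² = 0.0121 + 0.0121 + 0.5776 + 0.0004 = 0.6022
B_A = 1 / 0.6022 = 1.6606
Highest B → broadest niche (most generalist): Species C (B = 3.82).

Species C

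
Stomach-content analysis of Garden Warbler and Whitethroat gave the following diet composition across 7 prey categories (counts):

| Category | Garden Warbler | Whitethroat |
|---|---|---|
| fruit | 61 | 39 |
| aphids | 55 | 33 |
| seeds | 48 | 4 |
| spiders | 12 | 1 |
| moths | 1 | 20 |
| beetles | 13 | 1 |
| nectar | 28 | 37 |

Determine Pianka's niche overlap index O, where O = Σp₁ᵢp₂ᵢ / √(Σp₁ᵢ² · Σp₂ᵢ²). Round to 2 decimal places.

Proportions for Garden Warbler (n=218): 61/218=0.2798, 55/218=0.2523, 48/218=0.2202, 12/218=0.0550, 1/218=0.0046, 13/218=0.0596, 28/218=0.1284
Proportions for Whitethroat (n=135): 39/135=0.2889, 33/135=0.2444, 4/135=0.0296, 1/135=0.0074, 20/135=0.1481, 1/135=0.0074, 37/135=0.2741
Σ p₁ᵢp₂ᵢ = 0.080834 + 0.061662 + 0.006518 + 0.000407 + 0.000681 + 0.000441 + 0.035194 = 0.185737
Σp_1ᵢ² = 0.2798² + 0.2523² + 0.2202² + 0.0550² + 0.0046² + 0.0596² + 0.1284² = 0.078288 + 0.063655 + 0.048488 + 0.003025 + 0.000021 + 0.003552 + 0.016487 = 0.213516
Σp_2ᵢ² = 0.2889² + 0.2444² + 0.0296² + 0.0074² + 0.1481² + 0.0074² + 0.2741² = 0.083463 + 0.059731 + 0.000876 + 0.000055 + 0.021934 + 0.000055 + 0.075131 = 0.241245
O = 0.185737 / √(0.213516 × 0.241245) = 0.185737 / 0.2269574 = 0.8184

0.82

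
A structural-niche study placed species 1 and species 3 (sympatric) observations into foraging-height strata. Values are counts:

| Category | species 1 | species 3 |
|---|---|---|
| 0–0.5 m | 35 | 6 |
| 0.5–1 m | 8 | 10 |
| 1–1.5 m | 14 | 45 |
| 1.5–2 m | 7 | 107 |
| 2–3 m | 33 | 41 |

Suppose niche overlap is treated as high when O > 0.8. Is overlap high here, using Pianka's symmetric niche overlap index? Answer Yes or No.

Proportions for species 1 (n=97): 35/97=0.3608, 8/97=0.0825, 14/97=0.1443, 7/97=0.0722, 33/97=0.3402
Proportions for species 3 (n=209): 6/209=0.0287, 10/209=0.0478, 45/209=0.2153, 107/209=0.5120, 41/209=0.1962
Σ p₁ᵢp₂ᵢ = 0.010355 + 0.003944 + 0.031068 + 0.036966 + 0.066747 = 0.149080
Σp_1ᵢ² = 0.3608² + 0.0825² + 0.1443² + 0.0722² + 0.3402² = 0.130177 + 0.006806 + 0.020822 + 0.005213 + 0.115736 = 0.278754
Σp_2ᵢ² = 0.0287² + 0.0478² + 0.2153² + 0.5120² + 0.1962² = 0.000824 + 0.002285 + 0.046354 + 0.262144 + 0.038494 = 0.350101
O = 0.149080 / √(0.278754 × 0.350101) = 0.149080 / 0.3123973 = 0.4772
O = 0.4772 < 0.8 → No.

No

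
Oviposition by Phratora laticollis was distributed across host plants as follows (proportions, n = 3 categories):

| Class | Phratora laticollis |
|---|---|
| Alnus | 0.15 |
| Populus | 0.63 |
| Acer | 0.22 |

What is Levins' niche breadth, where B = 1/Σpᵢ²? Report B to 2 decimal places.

2.14

Σpᵢ² = 0.15² + 0.63² + 0.22² = 0.0225 + 0.3969 + 0.0484 = 0.4678
B = 1 / 0.4678 = 2.1377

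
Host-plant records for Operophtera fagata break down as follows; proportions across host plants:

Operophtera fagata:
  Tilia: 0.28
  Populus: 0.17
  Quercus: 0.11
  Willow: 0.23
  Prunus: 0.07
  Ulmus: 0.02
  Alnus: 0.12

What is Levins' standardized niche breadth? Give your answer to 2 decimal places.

Σpᵢ² = 0.28² + 0.17² + 0.11² + 0.23² + 0.07² + 0.02² + 0.12² = 0.0784 + 0.0289 + 0.0121 + 0.0529 + 0.0049 + 0.0004 + 0.0144 = 0.1920
B = 1 / 0.1920 = 5.2083
Bₛ = (B − 1)/(n − 1) = (5.2083 − 1)/(7 − 1) = 4.2083/6 = 0.7014

0.70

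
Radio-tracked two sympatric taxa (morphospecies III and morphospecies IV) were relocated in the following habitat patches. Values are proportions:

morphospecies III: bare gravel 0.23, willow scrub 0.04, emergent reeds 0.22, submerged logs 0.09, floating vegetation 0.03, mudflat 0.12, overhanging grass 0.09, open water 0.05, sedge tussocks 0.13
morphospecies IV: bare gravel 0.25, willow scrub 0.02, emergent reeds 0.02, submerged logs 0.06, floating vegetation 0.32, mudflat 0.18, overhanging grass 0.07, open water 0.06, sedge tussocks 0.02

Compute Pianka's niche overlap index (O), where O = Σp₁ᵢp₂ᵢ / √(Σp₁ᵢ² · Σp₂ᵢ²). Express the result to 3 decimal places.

0.618

Σ p₁ᵢp₂ᵢ = 0.0575 + 0.0008 + 0.0044 + 0.0054 + 0.0096 + 0.0216 + 0.0063 + 0.0030 + 0.0026 = 0.1112
Σp_1ᵢ² = 0.23² + 0.04² + 0.22² + 0.09² + 0.03² + 0.12² + 0.09² + 0.05² + 0.13² = 0.0529 + 0.0016 + 0.0484 + 0.0081 + 0.0009 + 0.0144 + 0.0081 + 0.0025 + 0.0169 = 0.1538
Σp_2ᵢ² = 0.25² + 0.02² + 0.02² + 0.06² + 0.32² + 0.18² + 0.07² + 0.06² + 0.02² = 0.0625 + 0.0004 + 0.0004 + 0.0036 + 0.1024 + 0.0324 + 0.0049 + 0.0036 + 0.0004 = 0.2106
O = 0.1112 / √(0.1538 × 0.2106) = 0.1112 / 0.179973 = 0.61787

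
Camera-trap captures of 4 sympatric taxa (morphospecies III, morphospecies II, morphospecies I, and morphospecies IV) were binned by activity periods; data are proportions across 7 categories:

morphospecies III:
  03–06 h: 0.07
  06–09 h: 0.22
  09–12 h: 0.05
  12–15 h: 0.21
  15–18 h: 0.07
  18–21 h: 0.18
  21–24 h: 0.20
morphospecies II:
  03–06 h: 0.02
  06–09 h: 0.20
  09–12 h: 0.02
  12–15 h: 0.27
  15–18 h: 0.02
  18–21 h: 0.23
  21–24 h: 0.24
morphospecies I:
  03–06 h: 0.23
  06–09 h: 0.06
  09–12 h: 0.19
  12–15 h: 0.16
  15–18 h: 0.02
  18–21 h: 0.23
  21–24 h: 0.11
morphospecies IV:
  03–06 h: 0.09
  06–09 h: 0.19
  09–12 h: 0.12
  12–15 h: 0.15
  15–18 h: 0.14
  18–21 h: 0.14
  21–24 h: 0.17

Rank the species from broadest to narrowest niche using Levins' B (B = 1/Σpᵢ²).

Σp_IIIᵢ² = 0.07² + 0.22² + 0.05² + 0.21² + 0.07² + 0.18² + 0.20² = 0.0049 + 0.0484 + 0.0025 + 0.0441 + 0.0049 + 0.0324 + 0.0400 = 0.1772
B_III = 1 / 0.1772 = 5.6433
Σp_IIᵢ² = 0.02² + 0.20² + 0.02² + 0.27² + 0.02² + 0.23² + 0.24² = 0.0004 + 0.0400 + 0.0004 + 0.0729 + 0.0004 + 0.0529 + 0.0576 = 0.2246
B_II = 1 / 0.2246 = 4.4524
Σp_Iᵢ² = 0.23² + 0.06² + 0.19² + 0.16² + 0.02² + 0.23² + 0.11² = 0.0529 + 0.0036 + 0.0361 + 0.0256 + 0.0004 + 0.0529 + 0.0121 = 0.1836
B_I = 1 / 0.1836 = 5.4466
Σp_IVᵢ² = 0.09² + 0.19² + 0.12² + 0.15² + 0.14² + 0.14² + 0.17² = 0.0081 + 0.0361 + 0.0144 + 0.0225 + 0.0196 + 0.0196 + 0.0289 = 0.1492
B_IV = 1 / 0.1492 = 6.7024
Ranking by B (broadest → narrowest): morphospecies IV (6.70) > morphospecies III (5.64) > morphospecies I (5.45) > morphospecies II (4.45)

morphospecies IV > morphospecies III > morphospecies I > morphospecies II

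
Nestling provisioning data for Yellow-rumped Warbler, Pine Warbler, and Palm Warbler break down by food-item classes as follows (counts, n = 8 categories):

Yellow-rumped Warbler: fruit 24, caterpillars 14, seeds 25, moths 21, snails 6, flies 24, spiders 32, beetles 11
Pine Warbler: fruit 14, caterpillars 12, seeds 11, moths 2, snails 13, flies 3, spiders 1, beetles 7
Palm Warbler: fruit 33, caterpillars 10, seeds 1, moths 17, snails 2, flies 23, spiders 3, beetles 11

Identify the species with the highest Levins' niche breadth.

Proportions for Yellow-rumped Warbler (n=157): 24/157=0.1529, 14/157=0.0892, 25/157=0.1592, 21/157=0.1338, 6/157=0.0382, 24/157=0.1529, 32/157=0.2038, 11/157=0.0701
Proportions for Pine Warbler (n=63): 14/63=0.2222, 12/63=0.1905, 11/63=0.1746, 2/63=0.0317, 13/63=0.2063, 3/63=0.0476, 1/63=0.0159, 7/63=0.1111
Proportions for Palm Warbler (n=100): 33/100=0.3300, 10/100=0.1000, 1/100=0.0100, 17/100=0.1700, 2/100=0.0200, 23/100=0.2300, 3/100=0.0300, 11/100=0.1100
Σp_Yellᵢ² = 0.1529² + 0.0892² + 0.1592² + 0.1338² + 0.0382² + 0.1529² + 0.2038² + 0.0701² = 0.023378 + 0.007957 + 0.025345 + 0.017902 + 0.001459 + 0.023378 + 0.041534 + 0.004914 = 0.145867
B_Yell = 1 / 0.145867 = 6.8556
Σp_Pineᵢ² = 0.2222² + 0.1905² + 0.1746² + 0.0317² + 0.2063² + 0.0476² + 0.0159² + 0.1111² = 0.049373 + 0.036290 + 0.030485 + 0.001005 + 0.042560 + 0.002266 + 0.000253 + 0.012343 = 0.174575
B_Pine = 1 / 0.174575 = 5.7282
Σp_Palmᵢ² = 0.3300² + 0.1000² + 0.0100² + 0.1700² + 0.0200² + 0.2300² + 0.0300² + 0.1100² = 0.108900 + 0.010000 + 0.000100 + 0.028900 + 0.000400 + 0.052900 + 0.000900 + 0.012100 = 0.214200
B_Palm = 1 / 0.214200 = 4.6685
Highest B → broadest niche (most generalist): Yellow-rumped Warbler (B = 6.86).

Yellow-rumped Warbler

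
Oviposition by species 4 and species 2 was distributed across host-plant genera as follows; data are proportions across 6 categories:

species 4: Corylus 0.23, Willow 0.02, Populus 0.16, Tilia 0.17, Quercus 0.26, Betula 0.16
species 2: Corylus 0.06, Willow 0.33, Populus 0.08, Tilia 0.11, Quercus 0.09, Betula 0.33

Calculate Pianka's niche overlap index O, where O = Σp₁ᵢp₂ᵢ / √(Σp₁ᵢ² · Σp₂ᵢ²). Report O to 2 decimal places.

Σ p₁ᵢp₂ᵢ = 0.0138 + 0.0066 + 0.0128 + 0.0187 + 0.0234 + 0.0528 = 0.1281
Σp_1ᵢ² = 0.23² + 0.02² + 0.16² + 0.17² + 0.26² + 0.16² = 0.0529 + 0.0004 + 0.0256 + 0.0289 + 0.0676 + 0.0256 = 0.2010
Σp_2ᵢ² = 0.06² + 0.33² + 0.08² + 0.11² + 0.09² + 0.33² = 0.0036 + 0.1089 + 0.0064 + 0.0121 + 0.0081 + 0.1089 = 0.2480
O = 0.1281 / √(0.2010 × 0.2480) = 0.1281 / 0.22327 = 0.5737

0.57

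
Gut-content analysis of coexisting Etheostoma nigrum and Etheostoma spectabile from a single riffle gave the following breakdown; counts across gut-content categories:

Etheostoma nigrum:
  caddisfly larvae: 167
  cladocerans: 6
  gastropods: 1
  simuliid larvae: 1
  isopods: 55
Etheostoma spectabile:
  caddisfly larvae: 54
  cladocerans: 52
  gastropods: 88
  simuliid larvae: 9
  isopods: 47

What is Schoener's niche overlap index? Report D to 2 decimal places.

Proportions for Etheostoma nigrum (n=230): 167/230=0.7261, 6/230=0.0261, 1/230=0.0043, 1/230=0.0043, 55/230=0.2391
Proportions for Etheostoma spectabile (n=250): 54/250=0.2160, 52/250=0.2080, 88/250=0.3520, 9/250=0.0360, 47/250=0.1880
Σ|p₁ᵢ − p₂ᵢ| = 0.5101 + 0.1819 + 0.3477 + 0.0317 + 0.0511 = 1.1225
D = 1 − ½ × 1.1225 = 1 − 0.56125 = 0.43875

0.44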